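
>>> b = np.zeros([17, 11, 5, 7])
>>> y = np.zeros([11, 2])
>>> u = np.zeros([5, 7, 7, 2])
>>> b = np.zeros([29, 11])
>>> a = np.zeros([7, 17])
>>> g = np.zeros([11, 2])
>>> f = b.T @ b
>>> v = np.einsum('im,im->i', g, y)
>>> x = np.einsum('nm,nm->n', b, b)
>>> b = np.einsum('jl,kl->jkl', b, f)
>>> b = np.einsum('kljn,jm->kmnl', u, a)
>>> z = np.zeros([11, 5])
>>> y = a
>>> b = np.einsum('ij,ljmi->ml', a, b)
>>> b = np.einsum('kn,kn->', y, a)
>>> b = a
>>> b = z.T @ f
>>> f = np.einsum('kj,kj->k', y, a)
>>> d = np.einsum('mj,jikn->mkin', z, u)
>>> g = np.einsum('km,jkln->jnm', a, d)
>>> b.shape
(5, 11)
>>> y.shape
(7, 17)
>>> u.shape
(5, 7, 7, 2)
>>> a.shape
(7, 17)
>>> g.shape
(11, 2, 17)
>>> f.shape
(7,)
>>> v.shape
(11,)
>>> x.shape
(29,)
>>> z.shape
(11, 5)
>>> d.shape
(11, 7, 7, 2)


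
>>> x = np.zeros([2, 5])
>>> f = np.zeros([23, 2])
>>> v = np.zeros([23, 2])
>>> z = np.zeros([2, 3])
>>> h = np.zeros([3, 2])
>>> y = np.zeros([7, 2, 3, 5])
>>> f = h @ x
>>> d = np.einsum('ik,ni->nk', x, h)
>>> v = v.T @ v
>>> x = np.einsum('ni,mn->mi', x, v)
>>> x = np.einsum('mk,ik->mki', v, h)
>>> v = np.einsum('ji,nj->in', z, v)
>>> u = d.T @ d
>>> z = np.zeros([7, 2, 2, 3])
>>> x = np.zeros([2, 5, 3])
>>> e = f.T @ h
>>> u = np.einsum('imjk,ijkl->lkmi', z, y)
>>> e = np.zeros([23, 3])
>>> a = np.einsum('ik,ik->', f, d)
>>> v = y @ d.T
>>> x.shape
(2, 5, 3)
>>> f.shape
(3, 5)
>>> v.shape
(7, 2, 3, 3)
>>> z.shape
(7, 2, 2, 3)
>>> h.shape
(3, 2)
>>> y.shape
(7, 2, 3, 5)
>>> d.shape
(3, 5)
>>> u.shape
(5, 3, 2, 7)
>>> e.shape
(23, 3)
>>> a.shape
()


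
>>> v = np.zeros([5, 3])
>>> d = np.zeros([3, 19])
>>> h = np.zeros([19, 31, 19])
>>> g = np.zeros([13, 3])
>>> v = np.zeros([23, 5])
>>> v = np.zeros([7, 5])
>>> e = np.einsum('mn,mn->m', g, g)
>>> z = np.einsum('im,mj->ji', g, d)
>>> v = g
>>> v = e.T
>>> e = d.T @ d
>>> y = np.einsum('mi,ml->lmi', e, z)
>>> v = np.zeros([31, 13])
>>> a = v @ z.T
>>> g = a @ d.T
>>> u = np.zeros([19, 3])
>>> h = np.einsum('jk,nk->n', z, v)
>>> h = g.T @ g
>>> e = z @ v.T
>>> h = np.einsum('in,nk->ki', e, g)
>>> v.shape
(31, 13)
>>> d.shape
(3, 19)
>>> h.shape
(3, 19)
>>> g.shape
(31, 3)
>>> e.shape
(19, 31)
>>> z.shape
(19, 13)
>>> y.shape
(13, 19, 19)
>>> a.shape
(31, 19)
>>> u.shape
(19, 3)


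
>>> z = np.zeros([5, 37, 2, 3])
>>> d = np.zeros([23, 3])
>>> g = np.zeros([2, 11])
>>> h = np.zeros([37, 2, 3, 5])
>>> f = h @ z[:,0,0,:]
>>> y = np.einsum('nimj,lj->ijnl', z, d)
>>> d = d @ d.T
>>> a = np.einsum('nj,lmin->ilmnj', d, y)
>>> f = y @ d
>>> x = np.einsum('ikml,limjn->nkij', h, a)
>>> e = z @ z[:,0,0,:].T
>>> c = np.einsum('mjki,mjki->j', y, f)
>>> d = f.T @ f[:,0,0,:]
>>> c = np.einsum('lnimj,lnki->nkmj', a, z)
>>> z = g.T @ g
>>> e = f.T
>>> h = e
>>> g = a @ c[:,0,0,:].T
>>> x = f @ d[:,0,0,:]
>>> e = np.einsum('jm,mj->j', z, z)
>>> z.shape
(11, 11)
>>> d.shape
(23, 5, 3, 23)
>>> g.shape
(5, 37, 3, 23, 37)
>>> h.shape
(23, 5, 3, 37)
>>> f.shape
(37, 3, 5, 23)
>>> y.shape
(37, 3, 5, 23)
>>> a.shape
(5, 37, 3, 23, 23)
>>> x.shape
(37, 3, 5, 23)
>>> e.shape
(11,)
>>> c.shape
(37, 2, 23, 23)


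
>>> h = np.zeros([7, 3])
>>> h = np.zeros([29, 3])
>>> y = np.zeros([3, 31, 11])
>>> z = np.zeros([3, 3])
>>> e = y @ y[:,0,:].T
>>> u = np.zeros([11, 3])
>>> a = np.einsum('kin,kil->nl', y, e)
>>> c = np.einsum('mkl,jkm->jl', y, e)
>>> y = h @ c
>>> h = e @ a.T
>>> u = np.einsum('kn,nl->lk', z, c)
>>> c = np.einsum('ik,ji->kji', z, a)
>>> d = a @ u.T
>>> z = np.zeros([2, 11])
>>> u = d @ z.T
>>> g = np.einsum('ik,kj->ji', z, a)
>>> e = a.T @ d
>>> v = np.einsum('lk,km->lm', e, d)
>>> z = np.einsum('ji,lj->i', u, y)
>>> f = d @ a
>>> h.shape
(3, 31, 11)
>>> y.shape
(29, 11)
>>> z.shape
(2,)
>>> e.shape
(3, 11)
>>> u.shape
(11, 2)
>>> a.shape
(11, 3)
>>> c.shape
(3, 11, 3)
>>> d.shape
(11, 11)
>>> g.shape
(3, 2)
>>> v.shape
(3, 11)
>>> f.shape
(11, 3)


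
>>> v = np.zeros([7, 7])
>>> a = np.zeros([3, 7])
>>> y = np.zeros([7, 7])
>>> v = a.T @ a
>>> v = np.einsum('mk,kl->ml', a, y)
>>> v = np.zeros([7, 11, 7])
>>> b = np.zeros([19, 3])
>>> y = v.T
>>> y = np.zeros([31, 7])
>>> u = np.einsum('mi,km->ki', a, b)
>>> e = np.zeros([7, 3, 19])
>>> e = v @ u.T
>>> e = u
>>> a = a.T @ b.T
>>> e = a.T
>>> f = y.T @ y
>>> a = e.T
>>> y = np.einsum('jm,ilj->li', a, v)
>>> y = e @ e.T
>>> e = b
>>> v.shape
(7, 11, 7)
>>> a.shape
(7, 19)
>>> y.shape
(19, 19)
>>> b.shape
(19, 3)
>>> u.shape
(19, 7)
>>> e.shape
(19, 3)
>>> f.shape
(7, 7)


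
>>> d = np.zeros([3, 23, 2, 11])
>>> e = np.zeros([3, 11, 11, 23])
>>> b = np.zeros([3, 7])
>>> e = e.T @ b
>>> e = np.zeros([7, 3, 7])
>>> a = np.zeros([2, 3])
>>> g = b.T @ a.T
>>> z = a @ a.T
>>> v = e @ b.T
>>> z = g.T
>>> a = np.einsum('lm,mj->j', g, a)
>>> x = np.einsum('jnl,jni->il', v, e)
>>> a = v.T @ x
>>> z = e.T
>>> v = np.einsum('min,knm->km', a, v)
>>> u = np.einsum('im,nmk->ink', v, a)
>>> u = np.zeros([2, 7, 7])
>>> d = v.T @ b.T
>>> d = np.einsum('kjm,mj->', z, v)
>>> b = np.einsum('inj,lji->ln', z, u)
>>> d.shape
()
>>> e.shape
(7, 3, 7)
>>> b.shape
(2, 3)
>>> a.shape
(3, 3, 3)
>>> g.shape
(7, 2)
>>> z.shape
(7, 3, 7)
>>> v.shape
(7, 3)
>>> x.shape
(7, 3)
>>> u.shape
(2, 7, 7)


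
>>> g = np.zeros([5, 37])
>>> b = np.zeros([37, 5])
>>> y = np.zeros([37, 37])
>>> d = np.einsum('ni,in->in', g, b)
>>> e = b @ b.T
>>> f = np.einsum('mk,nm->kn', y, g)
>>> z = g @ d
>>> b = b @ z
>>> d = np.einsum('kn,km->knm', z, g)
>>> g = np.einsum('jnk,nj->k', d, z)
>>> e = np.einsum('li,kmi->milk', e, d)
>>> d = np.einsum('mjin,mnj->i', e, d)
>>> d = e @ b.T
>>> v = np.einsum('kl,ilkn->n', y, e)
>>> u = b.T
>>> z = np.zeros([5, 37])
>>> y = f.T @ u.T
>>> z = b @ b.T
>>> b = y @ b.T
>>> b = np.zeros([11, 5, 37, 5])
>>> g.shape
(37,)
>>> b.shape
(11, 5, 37, 5)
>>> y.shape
(5, 5)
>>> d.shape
(5, 37, 37, 37)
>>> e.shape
(5, 37, 37, 5)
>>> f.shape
(37, 5)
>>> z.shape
(37, 37)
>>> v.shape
(5,)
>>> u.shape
(5, 37)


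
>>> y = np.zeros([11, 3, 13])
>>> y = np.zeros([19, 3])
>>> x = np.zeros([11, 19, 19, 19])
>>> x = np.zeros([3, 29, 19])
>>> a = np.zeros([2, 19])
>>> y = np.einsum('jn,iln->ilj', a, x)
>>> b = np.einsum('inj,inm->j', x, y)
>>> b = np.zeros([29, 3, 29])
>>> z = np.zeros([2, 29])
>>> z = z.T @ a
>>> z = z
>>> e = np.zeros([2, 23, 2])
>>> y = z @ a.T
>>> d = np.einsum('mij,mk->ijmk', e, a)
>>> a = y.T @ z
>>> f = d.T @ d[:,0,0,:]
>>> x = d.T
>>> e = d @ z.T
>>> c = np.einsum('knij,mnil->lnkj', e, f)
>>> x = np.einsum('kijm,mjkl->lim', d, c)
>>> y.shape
(29, 2)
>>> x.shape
(29, 2, 19)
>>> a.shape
(2, 19)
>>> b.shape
(29, 3, 29)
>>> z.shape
(29, 19)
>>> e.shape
(23, 2, 2, 29)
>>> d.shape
(23, 2, 2, 19)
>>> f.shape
(19, 2, 2, 19)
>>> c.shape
(19, 2, 23, 29)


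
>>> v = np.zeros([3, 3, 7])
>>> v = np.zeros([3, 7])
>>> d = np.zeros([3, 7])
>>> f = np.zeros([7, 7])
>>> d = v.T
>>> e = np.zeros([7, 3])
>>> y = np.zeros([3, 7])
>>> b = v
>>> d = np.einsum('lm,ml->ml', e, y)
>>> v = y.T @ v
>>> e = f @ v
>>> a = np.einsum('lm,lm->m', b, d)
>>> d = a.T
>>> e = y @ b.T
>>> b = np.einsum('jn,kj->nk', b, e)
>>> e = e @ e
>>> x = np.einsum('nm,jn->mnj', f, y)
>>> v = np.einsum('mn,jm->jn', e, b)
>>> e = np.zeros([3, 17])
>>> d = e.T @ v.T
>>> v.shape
(7, 3)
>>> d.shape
(17, 7)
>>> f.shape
(7, 7)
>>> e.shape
(3, 17)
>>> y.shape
(3, 7)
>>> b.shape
(7, 3)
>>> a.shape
(7,)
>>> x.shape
(7, 7, 3)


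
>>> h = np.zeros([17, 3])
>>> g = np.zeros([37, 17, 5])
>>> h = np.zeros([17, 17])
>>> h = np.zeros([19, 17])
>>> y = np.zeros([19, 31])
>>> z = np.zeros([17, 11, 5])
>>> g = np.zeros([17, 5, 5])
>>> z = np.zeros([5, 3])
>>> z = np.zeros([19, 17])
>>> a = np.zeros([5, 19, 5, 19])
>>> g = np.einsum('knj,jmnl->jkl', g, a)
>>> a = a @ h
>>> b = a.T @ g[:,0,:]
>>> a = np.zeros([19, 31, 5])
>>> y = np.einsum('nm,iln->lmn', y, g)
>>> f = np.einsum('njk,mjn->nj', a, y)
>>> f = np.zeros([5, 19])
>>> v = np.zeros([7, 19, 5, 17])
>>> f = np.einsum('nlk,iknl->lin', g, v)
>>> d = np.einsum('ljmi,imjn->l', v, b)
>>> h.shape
(19, 17)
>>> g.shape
(5, 17, 19)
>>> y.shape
(17, 31, 19)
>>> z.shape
(19, 17)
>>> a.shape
(19, 31, 5)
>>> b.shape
(17, 5, 19, 19)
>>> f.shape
(17, 7, 5)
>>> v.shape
(7, 19, 5, 17)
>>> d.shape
(7,)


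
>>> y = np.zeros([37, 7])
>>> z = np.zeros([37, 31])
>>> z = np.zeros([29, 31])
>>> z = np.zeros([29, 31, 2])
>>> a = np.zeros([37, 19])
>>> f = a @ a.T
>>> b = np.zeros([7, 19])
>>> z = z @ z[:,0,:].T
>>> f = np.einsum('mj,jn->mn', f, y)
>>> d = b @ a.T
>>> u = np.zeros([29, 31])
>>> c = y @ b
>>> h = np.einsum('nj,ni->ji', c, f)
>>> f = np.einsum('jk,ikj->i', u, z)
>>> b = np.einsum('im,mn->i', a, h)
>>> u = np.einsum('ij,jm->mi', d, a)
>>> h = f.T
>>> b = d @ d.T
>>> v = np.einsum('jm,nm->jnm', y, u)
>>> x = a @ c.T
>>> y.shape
(37, 7)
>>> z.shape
(29, 31, 29)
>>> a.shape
(37, 19)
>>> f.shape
(29,)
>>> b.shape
(7, 7)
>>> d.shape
(7, 37)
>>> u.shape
(19, 7)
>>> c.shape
(37, 19)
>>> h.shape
(29,)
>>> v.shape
(37, 19, 7)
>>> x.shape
(37, 37)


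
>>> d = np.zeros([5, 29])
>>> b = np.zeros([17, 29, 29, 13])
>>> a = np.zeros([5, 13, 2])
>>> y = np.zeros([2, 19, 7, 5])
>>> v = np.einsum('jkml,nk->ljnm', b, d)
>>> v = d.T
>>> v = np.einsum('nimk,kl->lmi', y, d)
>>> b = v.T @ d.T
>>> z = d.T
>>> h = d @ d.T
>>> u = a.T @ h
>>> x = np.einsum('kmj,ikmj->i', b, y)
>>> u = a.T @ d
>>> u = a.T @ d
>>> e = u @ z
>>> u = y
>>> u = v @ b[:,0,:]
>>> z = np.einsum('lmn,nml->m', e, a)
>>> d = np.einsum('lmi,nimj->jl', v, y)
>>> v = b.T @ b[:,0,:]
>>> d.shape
(5, 29)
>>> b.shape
(19, 7, 5)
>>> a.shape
(5, 13, 2)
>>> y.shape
(2, 19, 7, 5)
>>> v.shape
(5, 7, 5)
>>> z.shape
(13,)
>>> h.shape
(5, 5)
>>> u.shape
(29, 7, 5)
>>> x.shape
(2,)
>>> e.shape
(2, 13, 5)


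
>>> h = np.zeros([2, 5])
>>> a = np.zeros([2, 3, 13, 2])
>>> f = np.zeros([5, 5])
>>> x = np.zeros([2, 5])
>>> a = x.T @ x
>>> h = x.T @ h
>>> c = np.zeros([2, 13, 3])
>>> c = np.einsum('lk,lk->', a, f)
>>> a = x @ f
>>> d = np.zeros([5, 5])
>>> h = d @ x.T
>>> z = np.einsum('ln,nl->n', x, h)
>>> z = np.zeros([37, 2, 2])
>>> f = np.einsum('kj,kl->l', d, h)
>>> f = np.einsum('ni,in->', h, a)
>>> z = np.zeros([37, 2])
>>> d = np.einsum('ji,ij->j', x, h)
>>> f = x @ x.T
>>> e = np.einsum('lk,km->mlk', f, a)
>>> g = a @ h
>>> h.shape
(5, 2)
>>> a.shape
(2, 5)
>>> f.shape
(2, 2)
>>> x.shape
(2, 5)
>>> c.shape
()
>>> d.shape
(2,)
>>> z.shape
(37, 2)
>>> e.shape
(5, 2, 2)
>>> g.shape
(2, 2)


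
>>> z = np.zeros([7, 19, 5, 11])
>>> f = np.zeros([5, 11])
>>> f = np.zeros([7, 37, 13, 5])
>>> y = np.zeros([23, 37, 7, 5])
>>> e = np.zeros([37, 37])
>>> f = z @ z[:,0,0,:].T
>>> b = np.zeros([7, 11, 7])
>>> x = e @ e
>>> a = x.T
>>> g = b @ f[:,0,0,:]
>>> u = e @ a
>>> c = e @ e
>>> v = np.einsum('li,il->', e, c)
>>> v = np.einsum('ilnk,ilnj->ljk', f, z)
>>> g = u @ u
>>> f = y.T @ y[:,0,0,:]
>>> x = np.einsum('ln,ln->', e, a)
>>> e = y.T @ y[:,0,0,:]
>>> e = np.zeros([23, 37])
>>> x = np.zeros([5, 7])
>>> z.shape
(7, 19, 5, 11)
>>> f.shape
(5, 7, 37, 5)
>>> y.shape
(23, 37, 7, 5)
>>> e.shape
(23, 37)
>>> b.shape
(7, 11, 7)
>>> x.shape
(5, 7)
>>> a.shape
(37, 37)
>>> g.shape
(37, 37)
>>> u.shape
(37, 37)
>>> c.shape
(37, 37)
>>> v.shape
(19, 11, 7)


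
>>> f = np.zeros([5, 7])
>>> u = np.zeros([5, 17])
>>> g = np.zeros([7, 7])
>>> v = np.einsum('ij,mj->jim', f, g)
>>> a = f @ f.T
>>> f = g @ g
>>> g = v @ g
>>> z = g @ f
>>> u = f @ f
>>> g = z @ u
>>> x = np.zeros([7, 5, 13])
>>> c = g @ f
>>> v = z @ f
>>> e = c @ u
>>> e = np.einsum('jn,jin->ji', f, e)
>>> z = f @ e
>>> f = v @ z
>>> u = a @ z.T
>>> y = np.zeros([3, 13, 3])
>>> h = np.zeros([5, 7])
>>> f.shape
(7, 5, 5)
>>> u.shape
(5, 7)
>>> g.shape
(7, 5, 7)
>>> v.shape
(7, 5, 7)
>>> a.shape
(5, 5)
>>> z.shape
(7, 5)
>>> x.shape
(7, 5, 13)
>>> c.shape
(7, 5, 7)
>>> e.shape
(7, 5)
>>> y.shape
(3, 13, 3)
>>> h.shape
(5, 7)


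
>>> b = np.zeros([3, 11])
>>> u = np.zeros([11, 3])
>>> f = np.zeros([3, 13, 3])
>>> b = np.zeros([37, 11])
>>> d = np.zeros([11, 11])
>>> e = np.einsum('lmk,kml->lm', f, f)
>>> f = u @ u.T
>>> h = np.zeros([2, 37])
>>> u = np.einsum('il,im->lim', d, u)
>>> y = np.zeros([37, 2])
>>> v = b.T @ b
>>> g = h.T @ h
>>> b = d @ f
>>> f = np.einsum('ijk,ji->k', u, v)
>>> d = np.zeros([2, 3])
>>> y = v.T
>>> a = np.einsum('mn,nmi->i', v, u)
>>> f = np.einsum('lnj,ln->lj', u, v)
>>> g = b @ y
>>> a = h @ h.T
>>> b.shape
(11, 11)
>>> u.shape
(11, 11, 3)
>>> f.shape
(11, 3)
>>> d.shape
(2, 3)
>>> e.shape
(3, 13)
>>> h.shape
(2, 37)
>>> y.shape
(11, 11)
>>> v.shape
(11, 11)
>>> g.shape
(11, 11)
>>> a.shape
(2, 2)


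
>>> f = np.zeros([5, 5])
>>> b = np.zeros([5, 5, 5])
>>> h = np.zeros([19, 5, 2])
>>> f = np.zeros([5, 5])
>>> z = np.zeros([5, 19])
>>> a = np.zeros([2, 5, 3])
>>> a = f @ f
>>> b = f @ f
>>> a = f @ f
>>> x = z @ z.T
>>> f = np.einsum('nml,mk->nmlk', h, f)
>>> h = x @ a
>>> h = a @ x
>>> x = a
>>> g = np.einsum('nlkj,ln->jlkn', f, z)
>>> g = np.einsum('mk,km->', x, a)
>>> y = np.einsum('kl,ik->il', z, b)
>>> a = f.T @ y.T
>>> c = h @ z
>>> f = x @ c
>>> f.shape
(5, 19)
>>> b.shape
(5, 5)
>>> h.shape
(5, 5)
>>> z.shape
(5, 19)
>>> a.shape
(5, 2, 5, 5)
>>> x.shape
(5, 5)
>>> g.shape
()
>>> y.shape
(5, 19)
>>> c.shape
(5, 19)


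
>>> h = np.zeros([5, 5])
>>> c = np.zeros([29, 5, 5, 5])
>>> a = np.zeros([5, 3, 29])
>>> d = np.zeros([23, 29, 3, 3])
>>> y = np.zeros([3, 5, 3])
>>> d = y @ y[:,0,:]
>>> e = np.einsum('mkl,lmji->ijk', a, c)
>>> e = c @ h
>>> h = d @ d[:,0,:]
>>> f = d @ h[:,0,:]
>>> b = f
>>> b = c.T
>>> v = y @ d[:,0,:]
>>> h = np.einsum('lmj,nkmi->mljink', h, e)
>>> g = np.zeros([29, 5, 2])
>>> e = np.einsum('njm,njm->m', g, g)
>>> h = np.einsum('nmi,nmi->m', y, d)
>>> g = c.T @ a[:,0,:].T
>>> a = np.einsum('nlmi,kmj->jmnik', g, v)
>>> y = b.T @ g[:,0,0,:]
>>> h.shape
(5,)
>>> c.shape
(29, 5, 5, 5)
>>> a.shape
(3, 5, 5, 5, 3)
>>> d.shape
(3, 5, 3)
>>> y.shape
(29, 5, 5, 5)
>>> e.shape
(2,)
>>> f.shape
(3, 5, 3)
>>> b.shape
(5, 5, 5, 29)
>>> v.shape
(3, 5, 3)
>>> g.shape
(5, 5, 5, 5)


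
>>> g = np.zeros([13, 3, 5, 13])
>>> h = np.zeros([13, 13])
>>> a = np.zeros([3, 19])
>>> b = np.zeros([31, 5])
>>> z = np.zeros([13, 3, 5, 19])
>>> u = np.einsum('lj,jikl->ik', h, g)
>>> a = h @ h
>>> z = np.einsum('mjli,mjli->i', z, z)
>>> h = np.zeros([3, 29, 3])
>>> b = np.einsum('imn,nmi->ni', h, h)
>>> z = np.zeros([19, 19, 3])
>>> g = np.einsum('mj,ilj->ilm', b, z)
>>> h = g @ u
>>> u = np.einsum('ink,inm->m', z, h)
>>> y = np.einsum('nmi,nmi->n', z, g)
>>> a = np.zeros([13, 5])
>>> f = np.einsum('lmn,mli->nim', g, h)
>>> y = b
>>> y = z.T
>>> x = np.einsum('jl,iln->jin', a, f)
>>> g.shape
(19, 19, 3)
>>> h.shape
(19, 19, 5)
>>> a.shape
(13, 5)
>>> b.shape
(3, 3)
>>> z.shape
(19, 19, 3)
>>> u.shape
(5,)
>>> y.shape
(3, 19, 19)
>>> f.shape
(3, 5, 19)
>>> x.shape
(13, 3, 19)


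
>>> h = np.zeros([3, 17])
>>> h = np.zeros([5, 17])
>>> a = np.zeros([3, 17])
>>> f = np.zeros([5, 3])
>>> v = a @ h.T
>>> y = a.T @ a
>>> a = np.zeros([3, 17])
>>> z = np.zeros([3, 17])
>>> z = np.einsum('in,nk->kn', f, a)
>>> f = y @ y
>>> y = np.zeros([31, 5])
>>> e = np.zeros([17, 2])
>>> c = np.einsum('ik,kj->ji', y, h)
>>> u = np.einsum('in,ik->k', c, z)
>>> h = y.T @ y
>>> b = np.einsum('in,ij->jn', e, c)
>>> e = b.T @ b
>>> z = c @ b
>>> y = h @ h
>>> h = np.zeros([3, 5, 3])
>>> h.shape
(3, 5, 3)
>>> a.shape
(3, 17)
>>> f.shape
(17, 17)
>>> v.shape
(3, 5)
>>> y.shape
(5, 5)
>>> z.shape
(17, 2)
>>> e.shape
(2, 2)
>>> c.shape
(17, 31)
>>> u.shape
(3,)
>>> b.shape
(31, 2)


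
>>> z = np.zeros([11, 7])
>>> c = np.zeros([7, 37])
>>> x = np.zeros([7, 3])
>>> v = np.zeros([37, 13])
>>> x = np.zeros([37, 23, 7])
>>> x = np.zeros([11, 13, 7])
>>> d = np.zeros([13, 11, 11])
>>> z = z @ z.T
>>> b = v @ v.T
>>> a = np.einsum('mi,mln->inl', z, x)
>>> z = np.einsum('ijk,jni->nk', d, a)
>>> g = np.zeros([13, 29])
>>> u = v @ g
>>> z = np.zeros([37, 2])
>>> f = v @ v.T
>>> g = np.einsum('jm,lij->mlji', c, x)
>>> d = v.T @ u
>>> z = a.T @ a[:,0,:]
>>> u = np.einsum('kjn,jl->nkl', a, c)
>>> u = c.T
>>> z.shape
(13, 7, 13)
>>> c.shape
(7, 37)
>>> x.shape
(11, 13, 7)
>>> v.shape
(37, 13)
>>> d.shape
(13, 29)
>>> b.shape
(37, 37)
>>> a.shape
(11, 7, 13)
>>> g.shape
(37, 11, 7, 13)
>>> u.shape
(37, 7)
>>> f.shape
(37, 37)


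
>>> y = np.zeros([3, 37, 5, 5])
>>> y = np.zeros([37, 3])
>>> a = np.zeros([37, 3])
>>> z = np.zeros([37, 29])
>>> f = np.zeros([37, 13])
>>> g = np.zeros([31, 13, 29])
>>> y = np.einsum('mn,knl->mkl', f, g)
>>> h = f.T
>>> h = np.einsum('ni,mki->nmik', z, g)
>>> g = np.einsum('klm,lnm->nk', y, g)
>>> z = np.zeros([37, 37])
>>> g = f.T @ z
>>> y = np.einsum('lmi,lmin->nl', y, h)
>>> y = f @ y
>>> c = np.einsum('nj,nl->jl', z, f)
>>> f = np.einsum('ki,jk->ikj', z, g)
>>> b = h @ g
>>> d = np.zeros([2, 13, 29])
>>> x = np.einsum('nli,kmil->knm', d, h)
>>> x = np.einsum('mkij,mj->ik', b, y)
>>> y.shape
(37, 37)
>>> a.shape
(37, 3)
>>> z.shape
(37, 37)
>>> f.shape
(37, 37, 13)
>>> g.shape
(13, 37)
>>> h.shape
(37, 31, 29, 13)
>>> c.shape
(37, 13)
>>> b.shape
(37, 31, 29, 37)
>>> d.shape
(2, 13, 29)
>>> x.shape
(29, 31)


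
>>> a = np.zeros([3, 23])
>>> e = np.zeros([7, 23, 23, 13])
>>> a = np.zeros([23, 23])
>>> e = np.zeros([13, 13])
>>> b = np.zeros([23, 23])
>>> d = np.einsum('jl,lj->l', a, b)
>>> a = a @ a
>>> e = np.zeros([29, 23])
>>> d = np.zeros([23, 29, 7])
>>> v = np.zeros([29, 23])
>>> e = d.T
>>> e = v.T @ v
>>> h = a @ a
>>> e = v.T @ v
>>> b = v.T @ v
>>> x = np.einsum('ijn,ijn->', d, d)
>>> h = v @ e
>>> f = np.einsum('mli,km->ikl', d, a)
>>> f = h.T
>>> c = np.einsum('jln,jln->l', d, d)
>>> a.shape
(23, 23)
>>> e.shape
(23, 23)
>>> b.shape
(23, 23)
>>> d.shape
(23, 29, 7)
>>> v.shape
(29, 23)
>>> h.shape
(29, 23)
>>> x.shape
()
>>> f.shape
(23, 29)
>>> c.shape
(29,)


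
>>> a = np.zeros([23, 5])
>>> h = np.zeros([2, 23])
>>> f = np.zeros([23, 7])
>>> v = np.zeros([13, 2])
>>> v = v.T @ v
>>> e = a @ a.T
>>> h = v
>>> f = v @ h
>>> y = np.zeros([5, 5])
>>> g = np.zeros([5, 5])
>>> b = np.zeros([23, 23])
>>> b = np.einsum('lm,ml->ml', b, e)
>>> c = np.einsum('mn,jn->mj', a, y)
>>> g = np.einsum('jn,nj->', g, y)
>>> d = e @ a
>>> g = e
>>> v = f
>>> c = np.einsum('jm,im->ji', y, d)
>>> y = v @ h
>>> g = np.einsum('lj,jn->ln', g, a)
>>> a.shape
(23, 5)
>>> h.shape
(2, 2)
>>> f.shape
(2, 2)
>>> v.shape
(2, 2)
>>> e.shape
(23, 23)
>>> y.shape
(2, 2)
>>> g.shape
(23, 5)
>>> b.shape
(23, 23)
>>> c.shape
(5, 23)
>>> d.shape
(23, 5)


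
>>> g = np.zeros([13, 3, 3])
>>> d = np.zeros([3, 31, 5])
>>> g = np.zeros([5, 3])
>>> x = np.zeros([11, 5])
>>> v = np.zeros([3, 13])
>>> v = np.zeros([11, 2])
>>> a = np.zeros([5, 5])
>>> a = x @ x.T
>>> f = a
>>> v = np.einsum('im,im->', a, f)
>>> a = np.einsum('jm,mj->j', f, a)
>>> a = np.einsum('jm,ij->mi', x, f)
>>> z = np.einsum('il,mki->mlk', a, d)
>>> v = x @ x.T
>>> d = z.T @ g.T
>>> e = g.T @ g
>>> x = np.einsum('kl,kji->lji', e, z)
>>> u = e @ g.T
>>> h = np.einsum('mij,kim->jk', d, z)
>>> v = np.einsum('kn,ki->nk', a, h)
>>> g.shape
(5, 3)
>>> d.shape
(31, 11, 5)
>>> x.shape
(3, 11, 31)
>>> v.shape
(11, 5)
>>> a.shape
(5, 11)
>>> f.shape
(11, 11)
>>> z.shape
(3, 11, 31)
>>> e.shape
(3, 3)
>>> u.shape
(3, 5)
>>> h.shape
(5, 3)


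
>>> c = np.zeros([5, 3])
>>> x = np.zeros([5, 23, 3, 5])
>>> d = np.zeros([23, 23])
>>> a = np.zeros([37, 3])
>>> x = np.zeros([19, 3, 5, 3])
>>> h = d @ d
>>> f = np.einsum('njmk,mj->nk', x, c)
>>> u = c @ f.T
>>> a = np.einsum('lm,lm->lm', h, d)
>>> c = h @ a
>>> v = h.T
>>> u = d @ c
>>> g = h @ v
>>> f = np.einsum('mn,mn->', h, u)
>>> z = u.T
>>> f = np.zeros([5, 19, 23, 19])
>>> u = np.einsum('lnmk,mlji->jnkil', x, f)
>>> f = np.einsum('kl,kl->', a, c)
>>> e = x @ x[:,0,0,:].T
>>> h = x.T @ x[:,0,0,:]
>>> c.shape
(23, 23)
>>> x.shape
(19, 3, 5, 3)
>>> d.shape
(23, 23)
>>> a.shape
(23, 23)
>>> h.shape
(3, 5, 3, 3)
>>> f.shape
()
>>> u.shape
(23, 3, 3, 19, 19)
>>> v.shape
(23, 23)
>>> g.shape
(23, 23)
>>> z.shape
(23, 23)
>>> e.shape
(19, 3, 5, 19)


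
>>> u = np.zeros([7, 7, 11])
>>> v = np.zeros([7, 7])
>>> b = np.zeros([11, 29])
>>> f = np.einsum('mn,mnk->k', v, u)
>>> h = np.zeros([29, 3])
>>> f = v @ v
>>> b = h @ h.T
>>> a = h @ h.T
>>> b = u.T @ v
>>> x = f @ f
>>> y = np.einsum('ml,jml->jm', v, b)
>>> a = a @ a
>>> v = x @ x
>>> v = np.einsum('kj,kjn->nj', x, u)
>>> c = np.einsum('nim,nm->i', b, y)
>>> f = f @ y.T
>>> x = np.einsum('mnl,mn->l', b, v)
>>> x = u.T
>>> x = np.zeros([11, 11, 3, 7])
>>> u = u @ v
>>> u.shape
(7, 7, 7)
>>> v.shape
(11, 7)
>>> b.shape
(11, 7, 7)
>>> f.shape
(7, 11)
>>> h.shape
(29, 3)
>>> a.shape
(29, 29)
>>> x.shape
(11, 11, 3, 7)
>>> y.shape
(11, 7)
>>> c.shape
(7,)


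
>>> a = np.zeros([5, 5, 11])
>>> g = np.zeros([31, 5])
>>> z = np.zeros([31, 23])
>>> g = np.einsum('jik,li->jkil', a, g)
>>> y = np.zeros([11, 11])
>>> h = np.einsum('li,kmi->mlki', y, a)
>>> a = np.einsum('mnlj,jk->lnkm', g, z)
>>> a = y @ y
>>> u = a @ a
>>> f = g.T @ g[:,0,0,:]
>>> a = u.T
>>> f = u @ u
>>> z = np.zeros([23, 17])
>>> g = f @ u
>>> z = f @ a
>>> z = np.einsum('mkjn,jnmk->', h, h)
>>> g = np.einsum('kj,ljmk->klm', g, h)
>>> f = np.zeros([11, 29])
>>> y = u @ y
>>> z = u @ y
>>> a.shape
(11, 11)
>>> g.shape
(11, 5, 5)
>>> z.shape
(11, 11)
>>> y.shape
(11, 11)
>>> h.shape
(5, 11, 5, 11)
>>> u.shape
(11, 11)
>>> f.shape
(11, 29)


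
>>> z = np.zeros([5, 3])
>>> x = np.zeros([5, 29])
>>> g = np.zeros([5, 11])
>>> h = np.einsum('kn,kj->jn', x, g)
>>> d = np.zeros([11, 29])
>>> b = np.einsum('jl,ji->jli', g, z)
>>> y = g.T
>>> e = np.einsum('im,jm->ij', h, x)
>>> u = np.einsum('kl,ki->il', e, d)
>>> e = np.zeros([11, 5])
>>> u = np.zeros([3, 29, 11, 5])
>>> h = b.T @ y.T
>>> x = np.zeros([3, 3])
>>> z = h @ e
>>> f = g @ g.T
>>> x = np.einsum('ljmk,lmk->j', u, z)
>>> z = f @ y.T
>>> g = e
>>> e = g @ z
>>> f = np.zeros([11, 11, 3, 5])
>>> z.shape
(5, 11)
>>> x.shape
(29,)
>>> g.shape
(11, 5)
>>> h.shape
(3, 11, 11)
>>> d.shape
(11, 29)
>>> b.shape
(5, 11, 3)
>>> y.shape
(11, 5)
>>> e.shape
(11, 11)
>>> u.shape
(3, 29, 11, 5)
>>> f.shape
(11, 11, 3, 5)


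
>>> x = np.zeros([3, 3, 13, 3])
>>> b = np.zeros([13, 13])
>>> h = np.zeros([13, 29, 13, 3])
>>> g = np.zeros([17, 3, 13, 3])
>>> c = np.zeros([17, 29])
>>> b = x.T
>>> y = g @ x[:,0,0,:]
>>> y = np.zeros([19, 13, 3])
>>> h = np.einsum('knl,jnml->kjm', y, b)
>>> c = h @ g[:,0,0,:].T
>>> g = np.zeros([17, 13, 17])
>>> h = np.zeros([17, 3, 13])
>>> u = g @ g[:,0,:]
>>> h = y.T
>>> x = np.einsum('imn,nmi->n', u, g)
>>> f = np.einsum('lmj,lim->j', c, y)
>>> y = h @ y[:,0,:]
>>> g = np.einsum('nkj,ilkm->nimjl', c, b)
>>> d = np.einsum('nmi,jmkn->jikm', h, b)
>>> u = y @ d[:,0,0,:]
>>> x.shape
(17,)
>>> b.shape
(3, 13, 3, 3)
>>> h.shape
(3, 13, 19)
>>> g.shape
(19, 3, 3, 17, 13)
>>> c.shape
(19, 3, 17)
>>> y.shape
(3, 13, 3)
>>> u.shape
(3, 13, 13)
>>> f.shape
(17,)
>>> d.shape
(3, 19, 3, 13)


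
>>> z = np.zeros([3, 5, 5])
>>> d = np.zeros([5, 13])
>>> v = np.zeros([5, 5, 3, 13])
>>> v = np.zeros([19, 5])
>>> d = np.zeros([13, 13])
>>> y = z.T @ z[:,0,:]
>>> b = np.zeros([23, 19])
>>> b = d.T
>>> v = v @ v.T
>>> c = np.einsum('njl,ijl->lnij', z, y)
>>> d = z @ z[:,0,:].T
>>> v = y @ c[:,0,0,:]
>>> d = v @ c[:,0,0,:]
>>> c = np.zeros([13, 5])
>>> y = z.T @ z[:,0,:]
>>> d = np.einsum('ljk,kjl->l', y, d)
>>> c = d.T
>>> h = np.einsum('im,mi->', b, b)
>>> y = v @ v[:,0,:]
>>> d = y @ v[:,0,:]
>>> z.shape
(3, 5, 5)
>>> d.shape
(5, 5, 5)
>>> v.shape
(5, 5, 5)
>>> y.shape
(5, 5, 5)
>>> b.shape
(13, 13)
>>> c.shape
(5,)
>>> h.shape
()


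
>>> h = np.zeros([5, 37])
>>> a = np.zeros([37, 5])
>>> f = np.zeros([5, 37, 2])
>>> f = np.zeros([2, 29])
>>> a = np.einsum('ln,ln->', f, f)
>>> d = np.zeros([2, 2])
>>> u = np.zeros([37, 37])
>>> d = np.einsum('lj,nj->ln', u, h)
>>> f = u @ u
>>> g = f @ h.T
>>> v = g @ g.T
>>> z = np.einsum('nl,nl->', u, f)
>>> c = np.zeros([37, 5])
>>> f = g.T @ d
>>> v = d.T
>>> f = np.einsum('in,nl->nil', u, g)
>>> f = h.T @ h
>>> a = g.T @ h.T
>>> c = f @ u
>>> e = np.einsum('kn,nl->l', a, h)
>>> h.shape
(5, 37)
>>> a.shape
(5, 5)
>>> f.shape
(37, 37)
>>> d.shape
(37, 5)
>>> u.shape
(37, 37)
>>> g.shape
(37, 5)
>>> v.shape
(5, 37)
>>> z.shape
()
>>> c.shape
(37, 37)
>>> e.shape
(37,)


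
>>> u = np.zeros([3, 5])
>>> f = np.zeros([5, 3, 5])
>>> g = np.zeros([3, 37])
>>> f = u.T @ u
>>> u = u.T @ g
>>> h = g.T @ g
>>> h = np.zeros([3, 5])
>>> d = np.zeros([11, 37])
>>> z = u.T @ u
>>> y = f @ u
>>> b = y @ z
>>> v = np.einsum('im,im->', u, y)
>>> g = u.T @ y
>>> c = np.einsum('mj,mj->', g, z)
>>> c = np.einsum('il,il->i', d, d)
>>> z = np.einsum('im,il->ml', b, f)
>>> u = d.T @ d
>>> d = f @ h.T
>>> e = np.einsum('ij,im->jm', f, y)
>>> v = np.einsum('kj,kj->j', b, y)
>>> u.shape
(37, 37)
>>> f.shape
(5, 5)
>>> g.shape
(37, 37)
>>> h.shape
(3, 5)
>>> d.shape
(5, 3)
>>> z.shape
(37, 5)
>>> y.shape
(5, 37)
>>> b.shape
(5, 37)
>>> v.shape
(37,)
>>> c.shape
(11,)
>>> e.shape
(5, 37)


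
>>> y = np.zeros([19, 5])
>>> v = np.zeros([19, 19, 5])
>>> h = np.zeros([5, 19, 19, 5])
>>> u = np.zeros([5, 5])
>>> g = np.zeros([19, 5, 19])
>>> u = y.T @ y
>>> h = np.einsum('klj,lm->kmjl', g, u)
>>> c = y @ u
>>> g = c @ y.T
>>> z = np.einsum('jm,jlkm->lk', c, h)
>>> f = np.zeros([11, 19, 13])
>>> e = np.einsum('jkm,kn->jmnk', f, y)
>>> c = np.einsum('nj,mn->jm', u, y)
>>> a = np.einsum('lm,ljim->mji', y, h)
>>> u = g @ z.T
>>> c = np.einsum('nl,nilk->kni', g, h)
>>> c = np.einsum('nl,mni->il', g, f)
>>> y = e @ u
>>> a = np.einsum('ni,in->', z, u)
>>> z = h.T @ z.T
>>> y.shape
(11, 13, 5, 5)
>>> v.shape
(19, 19, 5)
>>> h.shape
(19, 5, 19, 5)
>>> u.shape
(19, 5)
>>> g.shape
(19, 19)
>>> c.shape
(13, 19)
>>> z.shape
(5, 19, 5, 5)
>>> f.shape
(11, 19, 13)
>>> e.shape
(11, 13, 5, 19)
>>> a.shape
()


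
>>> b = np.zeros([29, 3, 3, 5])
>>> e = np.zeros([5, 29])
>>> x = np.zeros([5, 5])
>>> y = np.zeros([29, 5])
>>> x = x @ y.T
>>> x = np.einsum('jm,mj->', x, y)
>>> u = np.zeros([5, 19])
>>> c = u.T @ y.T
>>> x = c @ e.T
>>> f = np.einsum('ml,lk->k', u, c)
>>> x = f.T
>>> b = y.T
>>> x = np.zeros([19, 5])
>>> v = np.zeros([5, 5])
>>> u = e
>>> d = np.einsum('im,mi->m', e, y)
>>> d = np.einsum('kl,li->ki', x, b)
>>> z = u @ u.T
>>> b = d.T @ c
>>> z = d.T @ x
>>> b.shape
(29, 29)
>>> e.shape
(5, 29)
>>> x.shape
(19, 5)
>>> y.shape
(29, 5)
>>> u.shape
(5, 29)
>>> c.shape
(19, 29)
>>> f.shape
(29,)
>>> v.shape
(5, 5)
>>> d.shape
(19, 29)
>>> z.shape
(29, 5)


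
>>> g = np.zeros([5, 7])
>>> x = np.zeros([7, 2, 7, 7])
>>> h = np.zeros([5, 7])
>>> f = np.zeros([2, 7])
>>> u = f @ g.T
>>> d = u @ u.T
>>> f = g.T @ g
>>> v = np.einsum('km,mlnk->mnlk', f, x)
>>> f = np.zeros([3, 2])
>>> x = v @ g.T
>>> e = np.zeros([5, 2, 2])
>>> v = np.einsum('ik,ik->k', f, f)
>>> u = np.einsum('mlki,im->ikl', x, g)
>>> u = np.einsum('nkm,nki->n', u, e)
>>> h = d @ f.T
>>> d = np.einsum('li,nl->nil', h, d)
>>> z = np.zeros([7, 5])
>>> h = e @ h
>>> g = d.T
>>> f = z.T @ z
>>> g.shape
(2, 3, 2)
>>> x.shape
(7, 7, 2, 5)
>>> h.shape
(5, 2, 3)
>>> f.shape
(5, 5)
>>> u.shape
(5,)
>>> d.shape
(2, 3, 2)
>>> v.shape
(2,)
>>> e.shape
(5, 2, 2)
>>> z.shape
(7, 5)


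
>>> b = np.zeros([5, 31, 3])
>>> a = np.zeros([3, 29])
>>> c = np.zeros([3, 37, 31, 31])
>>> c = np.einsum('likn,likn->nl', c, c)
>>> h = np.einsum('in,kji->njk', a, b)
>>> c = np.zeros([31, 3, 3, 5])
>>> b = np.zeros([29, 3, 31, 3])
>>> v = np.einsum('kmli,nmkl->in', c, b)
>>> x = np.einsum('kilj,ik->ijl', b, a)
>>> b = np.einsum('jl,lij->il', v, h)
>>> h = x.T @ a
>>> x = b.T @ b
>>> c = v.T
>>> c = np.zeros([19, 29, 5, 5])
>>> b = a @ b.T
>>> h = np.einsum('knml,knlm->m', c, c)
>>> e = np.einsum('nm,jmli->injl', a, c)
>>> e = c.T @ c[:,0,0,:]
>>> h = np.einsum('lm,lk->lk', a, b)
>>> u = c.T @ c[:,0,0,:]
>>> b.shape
(3, 31)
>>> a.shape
(3, 29)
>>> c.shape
(19, 29, 5, 5)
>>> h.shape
(3, 31)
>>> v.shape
(5, 29)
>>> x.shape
(29, 29)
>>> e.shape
(5, 5, 29, 5)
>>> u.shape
(5, 5, 29, 5)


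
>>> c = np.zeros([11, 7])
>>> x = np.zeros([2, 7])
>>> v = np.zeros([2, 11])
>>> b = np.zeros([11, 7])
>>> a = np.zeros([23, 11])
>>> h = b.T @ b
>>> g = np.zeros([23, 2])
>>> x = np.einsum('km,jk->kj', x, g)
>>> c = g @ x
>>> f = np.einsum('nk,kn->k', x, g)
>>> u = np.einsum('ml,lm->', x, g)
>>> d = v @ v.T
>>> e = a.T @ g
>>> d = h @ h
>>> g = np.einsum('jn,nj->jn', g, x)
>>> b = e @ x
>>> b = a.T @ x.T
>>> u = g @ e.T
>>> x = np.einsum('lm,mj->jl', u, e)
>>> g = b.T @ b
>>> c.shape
(23, 23)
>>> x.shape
(2, 23)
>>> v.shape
(2, 11)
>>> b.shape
(11, 2)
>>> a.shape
(23, 11)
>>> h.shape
(7, 7)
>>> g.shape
(2, 2)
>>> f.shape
(23,)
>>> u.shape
(23, 11)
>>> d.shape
(7, 7)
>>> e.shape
(11, 2)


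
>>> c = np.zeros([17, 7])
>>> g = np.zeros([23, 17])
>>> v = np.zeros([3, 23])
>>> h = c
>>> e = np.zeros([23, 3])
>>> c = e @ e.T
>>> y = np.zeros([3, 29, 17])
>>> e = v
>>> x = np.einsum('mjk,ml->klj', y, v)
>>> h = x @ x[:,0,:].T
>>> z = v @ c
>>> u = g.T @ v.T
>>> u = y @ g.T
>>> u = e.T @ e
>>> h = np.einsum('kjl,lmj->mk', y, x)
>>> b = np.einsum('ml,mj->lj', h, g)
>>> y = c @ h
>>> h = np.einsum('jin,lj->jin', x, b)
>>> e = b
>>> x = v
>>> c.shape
(23, 23)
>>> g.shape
(23, 17)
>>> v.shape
(3, 23)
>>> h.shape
(17, 23, 29)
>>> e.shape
(3, 17)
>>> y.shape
(23, 3)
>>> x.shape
(3, 23)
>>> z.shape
(3, 23)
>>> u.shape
(23, 23)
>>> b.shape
(3, 17)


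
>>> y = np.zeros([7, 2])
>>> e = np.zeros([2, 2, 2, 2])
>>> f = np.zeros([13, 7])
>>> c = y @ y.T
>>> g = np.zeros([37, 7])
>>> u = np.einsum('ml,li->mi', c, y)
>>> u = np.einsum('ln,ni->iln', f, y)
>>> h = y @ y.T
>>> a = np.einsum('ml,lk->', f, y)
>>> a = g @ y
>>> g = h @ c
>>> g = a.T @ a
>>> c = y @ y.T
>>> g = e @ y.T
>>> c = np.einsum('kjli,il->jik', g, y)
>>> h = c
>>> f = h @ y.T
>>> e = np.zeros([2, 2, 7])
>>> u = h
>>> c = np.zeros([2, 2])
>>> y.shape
(7, 2)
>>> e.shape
(2, 2, 7)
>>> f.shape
(2, 7, 7)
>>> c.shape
(2, 2)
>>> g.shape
(2, 2, 2, 7)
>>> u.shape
(2, 7, 2)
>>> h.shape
(2, 7, 2)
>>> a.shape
(37, 2)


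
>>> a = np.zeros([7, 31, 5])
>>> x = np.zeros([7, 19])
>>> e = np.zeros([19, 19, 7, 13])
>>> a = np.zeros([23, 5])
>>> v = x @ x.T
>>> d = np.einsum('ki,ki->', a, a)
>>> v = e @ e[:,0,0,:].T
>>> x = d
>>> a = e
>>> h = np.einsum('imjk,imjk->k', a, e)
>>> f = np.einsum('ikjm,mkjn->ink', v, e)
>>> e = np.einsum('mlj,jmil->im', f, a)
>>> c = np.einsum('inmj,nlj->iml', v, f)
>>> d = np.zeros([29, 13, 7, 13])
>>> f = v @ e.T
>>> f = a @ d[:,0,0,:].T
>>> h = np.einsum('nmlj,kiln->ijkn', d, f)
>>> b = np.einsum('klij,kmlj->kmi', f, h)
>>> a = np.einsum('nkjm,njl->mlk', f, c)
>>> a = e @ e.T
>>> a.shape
(7, 7)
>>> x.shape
()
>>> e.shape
(7, 19)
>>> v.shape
(19, 19, 7, 19)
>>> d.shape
(29, 13, 7, 13)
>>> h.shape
(19, 13, 19, 29)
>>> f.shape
(19, 19, 7, 29)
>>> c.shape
(19, 7, 13)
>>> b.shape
(19, 13, 7)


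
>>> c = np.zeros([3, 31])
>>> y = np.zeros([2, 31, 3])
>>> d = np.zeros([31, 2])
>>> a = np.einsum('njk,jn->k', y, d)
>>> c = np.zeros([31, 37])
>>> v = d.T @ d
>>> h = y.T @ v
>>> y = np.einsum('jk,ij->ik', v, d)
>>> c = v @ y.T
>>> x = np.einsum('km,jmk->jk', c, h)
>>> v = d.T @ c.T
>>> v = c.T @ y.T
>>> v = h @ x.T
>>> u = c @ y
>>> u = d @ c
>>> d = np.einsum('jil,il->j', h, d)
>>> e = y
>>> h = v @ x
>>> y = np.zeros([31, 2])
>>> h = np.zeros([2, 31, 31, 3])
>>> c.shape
(2, 31)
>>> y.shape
(31, 2)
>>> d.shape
(3,)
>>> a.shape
(3,)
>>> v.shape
(3, 31, 3)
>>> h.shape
(2, 31, 31, 3)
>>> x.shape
(3, 2)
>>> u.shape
(31, 31)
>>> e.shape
(31, 2)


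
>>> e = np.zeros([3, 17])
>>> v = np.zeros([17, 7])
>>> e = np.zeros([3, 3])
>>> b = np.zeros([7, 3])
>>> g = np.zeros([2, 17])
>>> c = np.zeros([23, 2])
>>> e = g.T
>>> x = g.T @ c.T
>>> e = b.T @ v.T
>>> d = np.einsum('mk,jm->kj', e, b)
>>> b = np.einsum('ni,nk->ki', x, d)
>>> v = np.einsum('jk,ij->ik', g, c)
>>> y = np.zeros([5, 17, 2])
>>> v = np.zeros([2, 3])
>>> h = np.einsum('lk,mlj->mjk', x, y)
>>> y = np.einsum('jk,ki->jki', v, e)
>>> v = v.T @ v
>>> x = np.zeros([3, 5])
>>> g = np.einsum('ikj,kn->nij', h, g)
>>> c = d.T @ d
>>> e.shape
(3, 17)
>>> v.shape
(3, 3)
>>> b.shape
(7, 23)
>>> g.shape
(17, 5, 23)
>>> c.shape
(7, 7)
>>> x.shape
(3, 5)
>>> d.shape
(17, 7)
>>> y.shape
(2, 3, 17)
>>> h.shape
(5, 2, 23)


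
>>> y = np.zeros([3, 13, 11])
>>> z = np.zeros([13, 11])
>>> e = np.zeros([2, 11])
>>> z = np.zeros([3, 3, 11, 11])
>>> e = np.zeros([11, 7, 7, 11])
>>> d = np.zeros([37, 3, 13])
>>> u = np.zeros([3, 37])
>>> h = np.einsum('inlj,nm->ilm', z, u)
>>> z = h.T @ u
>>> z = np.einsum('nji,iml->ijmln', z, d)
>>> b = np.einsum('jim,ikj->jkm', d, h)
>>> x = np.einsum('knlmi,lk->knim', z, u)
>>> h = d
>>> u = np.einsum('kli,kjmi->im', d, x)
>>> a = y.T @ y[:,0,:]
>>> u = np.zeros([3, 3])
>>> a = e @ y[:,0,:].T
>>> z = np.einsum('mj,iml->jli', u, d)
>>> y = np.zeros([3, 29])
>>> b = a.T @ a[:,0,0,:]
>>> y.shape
(3, 29)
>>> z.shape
(3, 13, 37)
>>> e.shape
(11, 7, 7, 11)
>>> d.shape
(37, 3, 13)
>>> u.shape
(3, 3)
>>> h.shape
(37, 3, 13)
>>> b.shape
(3, 7, 7, 3)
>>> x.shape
(37, 11, 37, 13)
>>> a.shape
(11, 7, 7, 3)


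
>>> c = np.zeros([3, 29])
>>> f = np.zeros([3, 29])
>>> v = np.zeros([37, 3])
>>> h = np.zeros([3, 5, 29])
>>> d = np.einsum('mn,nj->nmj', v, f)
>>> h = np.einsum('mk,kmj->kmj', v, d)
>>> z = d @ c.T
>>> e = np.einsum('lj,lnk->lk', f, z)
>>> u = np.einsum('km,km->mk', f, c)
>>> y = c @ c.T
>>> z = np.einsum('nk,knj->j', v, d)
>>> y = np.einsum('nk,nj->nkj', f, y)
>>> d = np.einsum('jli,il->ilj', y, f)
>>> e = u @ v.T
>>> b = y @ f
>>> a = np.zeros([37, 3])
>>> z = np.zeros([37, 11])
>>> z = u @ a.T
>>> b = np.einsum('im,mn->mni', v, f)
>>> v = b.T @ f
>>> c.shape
(3, 29)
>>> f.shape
(3, 29)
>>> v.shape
(37, 29, 29)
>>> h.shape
(3, 37, 29)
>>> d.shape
(3, 29, 3)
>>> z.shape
(29, 37)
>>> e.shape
(29, 37)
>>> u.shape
(29, 3)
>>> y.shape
(3, 29, 3)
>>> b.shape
(3, 29, 37)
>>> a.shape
(37, 3)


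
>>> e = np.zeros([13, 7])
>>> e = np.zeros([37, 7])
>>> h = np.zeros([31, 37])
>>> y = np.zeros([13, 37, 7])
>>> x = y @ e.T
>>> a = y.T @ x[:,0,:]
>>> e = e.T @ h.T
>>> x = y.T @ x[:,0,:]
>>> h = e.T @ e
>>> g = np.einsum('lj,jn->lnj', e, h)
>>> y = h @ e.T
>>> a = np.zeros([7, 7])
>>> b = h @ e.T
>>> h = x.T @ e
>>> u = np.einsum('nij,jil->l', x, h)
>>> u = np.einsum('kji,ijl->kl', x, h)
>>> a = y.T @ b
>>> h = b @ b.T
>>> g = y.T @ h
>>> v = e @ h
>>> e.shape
(7, 31)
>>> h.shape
(31, 31)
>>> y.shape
(31, 7)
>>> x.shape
(7, 37, 37)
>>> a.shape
(7, 7)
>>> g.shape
(7, 31)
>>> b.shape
(31, 7)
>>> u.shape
(7, 31)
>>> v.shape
(7, 31)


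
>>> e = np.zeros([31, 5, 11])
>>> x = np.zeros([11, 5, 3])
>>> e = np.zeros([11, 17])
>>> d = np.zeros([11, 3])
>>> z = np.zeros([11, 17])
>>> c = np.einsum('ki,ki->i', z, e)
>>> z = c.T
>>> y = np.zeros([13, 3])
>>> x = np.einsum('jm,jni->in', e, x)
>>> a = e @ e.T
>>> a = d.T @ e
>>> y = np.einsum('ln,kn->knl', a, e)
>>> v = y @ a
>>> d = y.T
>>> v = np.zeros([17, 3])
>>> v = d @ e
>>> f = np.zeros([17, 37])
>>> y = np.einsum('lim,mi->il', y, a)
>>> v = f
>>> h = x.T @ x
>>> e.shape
(11, 17)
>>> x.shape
(3, 5)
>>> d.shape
(3, 17, 11)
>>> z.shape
(17,)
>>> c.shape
(17,)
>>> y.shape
(17, 11)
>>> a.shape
(3, 17)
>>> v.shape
(17, 37)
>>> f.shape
(17, 37)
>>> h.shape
(5, 5)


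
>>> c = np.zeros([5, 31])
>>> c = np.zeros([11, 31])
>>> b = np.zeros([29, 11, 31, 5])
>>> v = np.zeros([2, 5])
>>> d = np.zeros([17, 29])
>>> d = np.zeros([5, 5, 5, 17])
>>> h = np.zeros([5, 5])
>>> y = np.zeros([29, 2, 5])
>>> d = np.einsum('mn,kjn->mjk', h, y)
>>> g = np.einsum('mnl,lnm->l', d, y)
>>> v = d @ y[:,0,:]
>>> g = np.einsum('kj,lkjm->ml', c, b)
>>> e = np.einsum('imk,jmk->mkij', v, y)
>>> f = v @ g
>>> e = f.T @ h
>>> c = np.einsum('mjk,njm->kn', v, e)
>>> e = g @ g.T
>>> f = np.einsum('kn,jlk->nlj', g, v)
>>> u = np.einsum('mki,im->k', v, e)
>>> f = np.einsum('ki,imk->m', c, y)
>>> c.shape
(5, 29)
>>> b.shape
(29, 11, 31, 5)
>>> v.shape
(5, 2, 5)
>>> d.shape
(5, 2, 29)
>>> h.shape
(5, 5)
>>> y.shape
(29, 2, 5)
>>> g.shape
(5, 29)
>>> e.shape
(5, 5)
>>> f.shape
(2,)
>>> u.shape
(2,)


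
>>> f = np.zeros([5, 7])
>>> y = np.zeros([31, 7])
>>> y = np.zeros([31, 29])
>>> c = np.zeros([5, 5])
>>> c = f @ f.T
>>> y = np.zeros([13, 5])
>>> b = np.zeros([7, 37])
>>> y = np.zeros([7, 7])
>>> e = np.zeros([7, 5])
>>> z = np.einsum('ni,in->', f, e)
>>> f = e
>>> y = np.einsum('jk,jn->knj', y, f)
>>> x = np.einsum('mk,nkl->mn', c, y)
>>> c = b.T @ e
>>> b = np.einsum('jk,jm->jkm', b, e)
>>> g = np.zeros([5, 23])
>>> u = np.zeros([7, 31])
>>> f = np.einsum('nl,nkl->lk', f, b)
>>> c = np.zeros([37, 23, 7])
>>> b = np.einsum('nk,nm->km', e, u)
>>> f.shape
(5, 37)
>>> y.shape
(7, 5, 7)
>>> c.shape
(37, 23, 7)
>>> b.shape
(5, 31)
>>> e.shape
(7, 5)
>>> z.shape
()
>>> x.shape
(5, 7)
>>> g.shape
(5, 23)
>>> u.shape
(7, 31)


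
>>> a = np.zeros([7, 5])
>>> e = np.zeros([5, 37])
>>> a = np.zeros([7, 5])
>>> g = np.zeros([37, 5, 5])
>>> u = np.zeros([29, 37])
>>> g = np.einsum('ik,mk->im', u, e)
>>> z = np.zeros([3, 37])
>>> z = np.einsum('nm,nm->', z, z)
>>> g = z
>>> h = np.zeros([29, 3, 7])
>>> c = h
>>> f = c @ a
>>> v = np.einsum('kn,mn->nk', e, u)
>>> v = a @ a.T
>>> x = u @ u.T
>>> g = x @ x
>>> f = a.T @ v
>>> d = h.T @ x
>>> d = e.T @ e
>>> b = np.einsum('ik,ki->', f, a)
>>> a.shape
(7, 5)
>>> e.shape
(5, 37)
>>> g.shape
(29, 29)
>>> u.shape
(29, 37)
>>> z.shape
()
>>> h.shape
(29, 3, 7)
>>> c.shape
(29, 3, 7)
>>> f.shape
(5, 7)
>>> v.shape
(7, 7)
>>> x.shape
(29, 29)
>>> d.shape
(37, 37)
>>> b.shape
()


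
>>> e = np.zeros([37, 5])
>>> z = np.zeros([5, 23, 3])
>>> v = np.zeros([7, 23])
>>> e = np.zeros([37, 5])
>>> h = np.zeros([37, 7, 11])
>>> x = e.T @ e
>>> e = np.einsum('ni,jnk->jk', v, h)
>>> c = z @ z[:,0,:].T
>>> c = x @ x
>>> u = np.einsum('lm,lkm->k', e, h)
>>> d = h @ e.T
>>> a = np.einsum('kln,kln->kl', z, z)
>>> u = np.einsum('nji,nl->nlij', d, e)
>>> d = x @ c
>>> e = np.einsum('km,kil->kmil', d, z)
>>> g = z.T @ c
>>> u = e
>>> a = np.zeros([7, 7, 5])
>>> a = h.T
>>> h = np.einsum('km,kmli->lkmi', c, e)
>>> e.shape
(5, 5, 23, 3)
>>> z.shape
(5, 23, 3)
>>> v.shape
(7, 23)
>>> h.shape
(23, 5, 5, 3)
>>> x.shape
(5, 5)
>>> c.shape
(5, 5)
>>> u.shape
(5, 5, 23, 3)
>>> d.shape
(5, 5)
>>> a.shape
(11, 7, 37)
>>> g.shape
(3, 23, 5)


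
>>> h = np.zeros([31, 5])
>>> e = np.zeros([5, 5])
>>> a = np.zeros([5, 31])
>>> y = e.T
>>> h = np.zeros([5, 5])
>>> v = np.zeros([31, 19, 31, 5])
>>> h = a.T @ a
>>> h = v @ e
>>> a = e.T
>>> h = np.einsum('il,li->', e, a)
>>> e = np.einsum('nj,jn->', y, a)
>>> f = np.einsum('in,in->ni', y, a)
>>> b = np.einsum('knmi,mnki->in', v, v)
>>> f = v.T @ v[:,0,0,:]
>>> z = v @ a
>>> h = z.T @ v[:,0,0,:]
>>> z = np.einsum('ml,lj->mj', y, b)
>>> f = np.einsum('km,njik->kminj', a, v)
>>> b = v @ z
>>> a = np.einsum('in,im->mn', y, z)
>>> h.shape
(5, 31, 19, 5)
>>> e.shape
()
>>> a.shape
(19, 5)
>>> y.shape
(5, 5)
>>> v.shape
(31, 19, 31, 5)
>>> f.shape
(5, 5, 31, 31, 19)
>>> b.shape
(31, 19, 31, 19)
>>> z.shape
(5, 19)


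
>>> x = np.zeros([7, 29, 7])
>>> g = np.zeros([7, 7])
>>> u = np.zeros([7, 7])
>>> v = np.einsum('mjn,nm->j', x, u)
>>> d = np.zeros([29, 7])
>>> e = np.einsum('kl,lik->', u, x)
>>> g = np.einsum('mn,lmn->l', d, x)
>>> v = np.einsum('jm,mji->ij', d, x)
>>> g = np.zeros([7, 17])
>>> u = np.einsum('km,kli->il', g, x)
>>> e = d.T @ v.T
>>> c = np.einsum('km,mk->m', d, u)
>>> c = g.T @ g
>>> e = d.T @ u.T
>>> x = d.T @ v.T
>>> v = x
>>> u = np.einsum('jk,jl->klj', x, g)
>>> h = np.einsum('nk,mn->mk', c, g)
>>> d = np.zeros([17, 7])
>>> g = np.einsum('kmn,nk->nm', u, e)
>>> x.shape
(7, 7)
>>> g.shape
(7, 17)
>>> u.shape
(7, 17, 7)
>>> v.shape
(7, 7)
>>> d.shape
(17, 7)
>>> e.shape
(7, 7)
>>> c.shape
(17, 17)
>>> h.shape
(7, 17)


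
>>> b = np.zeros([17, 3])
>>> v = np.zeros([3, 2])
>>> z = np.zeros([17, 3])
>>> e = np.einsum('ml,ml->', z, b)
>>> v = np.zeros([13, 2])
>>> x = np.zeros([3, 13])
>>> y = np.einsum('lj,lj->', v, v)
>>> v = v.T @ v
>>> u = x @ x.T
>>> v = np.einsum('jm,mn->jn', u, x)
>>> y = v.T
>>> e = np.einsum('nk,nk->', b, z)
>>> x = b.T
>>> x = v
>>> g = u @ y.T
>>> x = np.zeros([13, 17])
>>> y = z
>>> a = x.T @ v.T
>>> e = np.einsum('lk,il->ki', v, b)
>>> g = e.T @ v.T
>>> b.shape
(17, 3)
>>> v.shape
(3, 13)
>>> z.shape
(17, 3)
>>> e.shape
(13, 17)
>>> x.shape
(13, 17)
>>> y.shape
(17, 3)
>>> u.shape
(3, 3)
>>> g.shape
(17, 3)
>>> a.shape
(17, 3)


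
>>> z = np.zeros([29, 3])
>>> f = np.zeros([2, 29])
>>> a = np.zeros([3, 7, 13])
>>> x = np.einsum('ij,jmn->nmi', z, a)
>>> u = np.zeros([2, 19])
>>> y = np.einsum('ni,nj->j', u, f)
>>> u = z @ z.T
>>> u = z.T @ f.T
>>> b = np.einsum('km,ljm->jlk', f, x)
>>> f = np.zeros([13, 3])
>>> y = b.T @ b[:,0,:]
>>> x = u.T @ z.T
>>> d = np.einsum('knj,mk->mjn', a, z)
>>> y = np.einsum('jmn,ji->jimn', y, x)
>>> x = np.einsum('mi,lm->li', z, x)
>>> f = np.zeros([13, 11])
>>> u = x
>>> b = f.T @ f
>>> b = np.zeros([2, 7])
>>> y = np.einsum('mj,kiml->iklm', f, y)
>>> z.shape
(29, 3)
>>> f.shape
(13, 11)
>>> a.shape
(3, 7, 13)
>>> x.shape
(2, 3)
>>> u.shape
(2, 3)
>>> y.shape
(29, 2, 2, 13)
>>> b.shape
(2, 7)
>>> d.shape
(29, 13, 7)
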